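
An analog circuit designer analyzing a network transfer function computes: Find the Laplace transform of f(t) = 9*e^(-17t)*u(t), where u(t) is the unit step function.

Standard Laplace transform pair:
e^(-at)*u(t) <-> 1/(s+a)
With a = 17: L{9*e^(-17t)*u(t)} = 9/(s+17), ROC: Re(s) > -17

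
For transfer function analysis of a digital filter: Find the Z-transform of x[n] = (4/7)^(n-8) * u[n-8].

Time-shifting property: if X(z) = Z{x[n]}, then Z{x[n-d]} = z^(-d) * X(z)
X(z) = z/(z - 4/7) for x[n] = (4/7)^n * u[n]
Z{x[n-8]} = z^(-8) * z/(z - 4/7) = z^(-7)/(z - 4/7)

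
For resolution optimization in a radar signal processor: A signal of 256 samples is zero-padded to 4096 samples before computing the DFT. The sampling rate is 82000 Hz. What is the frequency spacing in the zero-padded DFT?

Original DFT: N = 256, resolution = f_s/N = 82000/256 = 5125/16 Hz
Zero-padded DFT: N = 4096, resolution = f_s/N = 82000/4096 = 5125/256 Hz
Zero-padding interpolates the spectrum (finer frequency grid)
but does NOT improve the true spectral resolution (ability to resolve close frequencies).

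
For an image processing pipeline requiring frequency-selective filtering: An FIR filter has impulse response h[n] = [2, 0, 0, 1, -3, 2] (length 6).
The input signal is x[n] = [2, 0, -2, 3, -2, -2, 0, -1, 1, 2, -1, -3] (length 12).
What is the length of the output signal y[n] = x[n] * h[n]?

For linear convolution, the output length is:
len(y) = len(x) + len(h) - 1 = 12 + 6 - 1 = 17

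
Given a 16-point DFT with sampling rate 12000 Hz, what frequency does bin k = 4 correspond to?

The frequency of DFT bin k is: f_k = k * f_s / N
f_4 = 4 * 12000 / 16 = 3000 Hz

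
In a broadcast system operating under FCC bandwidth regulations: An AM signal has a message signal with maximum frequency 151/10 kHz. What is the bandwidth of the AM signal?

In AM (double-sideband), the bandwidth is twice the message frequency.
BW = 2 * f_m = 2 * 151/10 kHz = 151/5 kHz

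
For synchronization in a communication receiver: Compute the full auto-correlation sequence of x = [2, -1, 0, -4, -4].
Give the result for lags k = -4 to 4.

r_xx[k] = sum_m x[m]*x[m+k], indexed from 0, for k = -4 to 4:
  r_xx[-4] = x[4]*x[0] = -8
  r_xx[-3] = x[3]*x[0] + x[4]*x[1] = -4
  r_xx[-2] = x[2]*x[0] + x[3]*x[1] + x[4]*x[2] = 4
  r_xx[-1] = x[1]*x[0] + x[2]*x[1] + x[3]*x[2] + x[4]*x[3] = 14
  r_xx[0] = x[0]*x[0] + x[1]*x[1] + x[2]*x[2] + x[3]*x[3] + x[4]*x[4] = 37
  r_xx[1] = x[0]*x[1] + x[1]*x[2] + x[2]*x[3] + x[3]*x[4] = 14
  r_xx[2] = x[0]*x[2] + x[1]*x[3] + x[2]*x[4] = 4
  r_xx[3] = x[0]*x[3] + x[1]*x[4] = -4
  r_xx[4] = x[0]*x[4] = -8
r_xx = [-8, -4, 4, 14, 37, 14, 4, -4, -8]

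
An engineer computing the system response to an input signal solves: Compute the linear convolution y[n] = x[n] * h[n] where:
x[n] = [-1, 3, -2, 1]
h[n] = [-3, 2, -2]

y[n] = sum_k x[k]*h[n-k]. Output length = len(x) + len(h) - 1 = 4 + 3 - 1 = 6.
y[0] = -1*-3 = 3
y[1] = 3*-3 + -1*2 = -11
y[2] = -2*-3 + 3*2 + -1*-2 = 14
y[3] = 1*-3 + -2*2 + 3*-2 = -13
y[4] = 1*2 + -2*-2 = 6
y[5] = 1*-2 = -2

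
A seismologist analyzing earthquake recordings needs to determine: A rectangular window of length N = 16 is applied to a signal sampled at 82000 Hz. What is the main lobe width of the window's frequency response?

For a rectangular window of length N,
the main lobe width in frequency is 2*f_s/N.
= 2*82000/16 = 10250 Hz
This determines the minimum frequency separation for resolving two sinusoids.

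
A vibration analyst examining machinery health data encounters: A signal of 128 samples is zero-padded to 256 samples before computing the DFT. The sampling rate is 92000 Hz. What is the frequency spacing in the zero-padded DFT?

Original DFT: N = 128, resolution = f_s/N = 92000/128 = 2875/4 Hz
Zero-padded DFT: N = 256, resolution = f_s/N = 92000/256 = 2875/8 Hz
Zero-padding interpolates the spectrum (finer frequency grid)
but does NOT improve the true spectral resolution (ability to resolve close frequencies).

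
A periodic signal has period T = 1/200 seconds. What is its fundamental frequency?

The fundamental frequency is the reciprocal of the period.
f = 1/T = 1/(1/200) = 200 Hz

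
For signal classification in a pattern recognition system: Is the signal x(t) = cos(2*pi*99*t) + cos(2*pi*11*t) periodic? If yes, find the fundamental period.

f1 = 99 Hz, f2 = 11 Hz
Period T1 = 1/99, T2 = 1/11
Ratio T1/T2 = 11/99, which is rational.
The signal is periodic with fundamental period T = 1/GCD(99,11) = 1/11 s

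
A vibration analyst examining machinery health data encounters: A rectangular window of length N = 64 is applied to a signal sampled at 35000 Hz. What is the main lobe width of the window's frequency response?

For a rectangular window of length N,
the main lobe width in frequency is 2*f_s/N.
= 2*35000/64 = 4375/4 Hz
This determines the minimum frequency separation for resolving two sinusoids.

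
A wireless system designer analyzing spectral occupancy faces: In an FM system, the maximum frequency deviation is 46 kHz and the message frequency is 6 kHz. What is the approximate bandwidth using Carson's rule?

Carson's rule: BW = 2*(delta_f + f_m)
= 2*(46 + 6) kHz = 104 kHz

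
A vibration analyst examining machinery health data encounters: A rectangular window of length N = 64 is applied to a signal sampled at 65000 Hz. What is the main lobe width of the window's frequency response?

For a rectangular window of length N,
the main lobe width in frequency is 2*f_s/N.
= 2*65000/64 = 8125/4 Hz
This determines the minimum frequency separation for resolving two sinusoids.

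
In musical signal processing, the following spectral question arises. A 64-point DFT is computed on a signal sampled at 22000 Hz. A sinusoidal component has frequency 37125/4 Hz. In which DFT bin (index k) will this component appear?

DFT frequency resolution = f_s/N = 22000/64 = 1375/4 Hz
Bin index k = f_signal / resolution = 37125/4 / 1375/4 = 27
The signal frequency 37125/4 Hz falls in DFT bin k = 27.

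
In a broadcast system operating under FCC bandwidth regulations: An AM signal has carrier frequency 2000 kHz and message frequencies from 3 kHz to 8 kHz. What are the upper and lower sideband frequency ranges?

Upper sideband (USB) = fc + [fm_low, fm_high] = 2000 + [3, 8] = [2003, 2008] kHz
Lower sideband (LSB) = fc - [fm_high, fm_low] = 2000 - [8, 3] = [1992, 1997] kHz
Total occupied spectrum: 1992 kHz to 2008 kHz (plus carrier at 2000 kHz)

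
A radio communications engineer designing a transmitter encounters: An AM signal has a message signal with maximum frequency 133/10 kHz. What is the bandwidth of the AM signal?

In AM (double-sideband), the bandwidth is twice the message frequency.
BW = 2 * f_m = 2 * 133/10 kHz = 133/5 kHz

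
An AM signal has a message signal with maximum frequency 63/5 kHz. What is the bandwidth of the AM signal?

In AM (double-sideband), the bandwidth is twice the message frequency.
BW = 2 * f_m = 2 * 63/5 kHz = 126/5 kHz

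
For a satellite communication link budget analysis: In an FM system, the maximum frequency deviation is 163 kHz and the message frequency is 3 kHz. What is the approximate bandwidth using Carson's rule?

Carson's rule: BW = 2*(delta_f + f_m)
= 2*(163 + 3) kHz = 332 kHz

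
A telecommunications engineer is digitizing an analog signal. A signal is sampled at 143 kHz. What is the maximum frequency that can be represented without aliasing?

The maximum frequency that can be represented without aliasing
is the Nyquist frequency: f_max = f_s / 2 = 143 kHz / 2 = 143/2 kHz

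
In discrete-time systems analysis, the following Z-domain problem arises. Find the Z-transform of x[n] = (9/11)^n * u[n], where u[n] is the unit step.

The Z-transform of a^n * u[n] is z/(z-a) for |z| > |a|.
Here a = 9/11, so X(z) = z/(z - (9/11)) = 11z/(11z - 9)
ROC: |z| > 9/11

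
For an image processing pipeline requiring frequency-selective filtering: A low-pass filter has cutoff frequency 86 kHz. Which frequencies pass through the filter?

A low-pass filter passes all frequencies below the cutoff frequency 86 kHz and attenuates higher frequencies.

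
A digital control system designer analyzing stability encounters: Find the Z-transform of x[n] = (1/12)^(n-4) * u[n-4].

Time-shifting property: if X(z) = Z{x[n]}, then Z{x[n-d]} = z^(-d) * X(z)
X(z) = z/(z - 1/12) for x[n] = (1/12)^n * u[n]
Z{x[n-4]} = z^(-4) * z/(z - 1/12) = z^(-3)/(z - 1/12)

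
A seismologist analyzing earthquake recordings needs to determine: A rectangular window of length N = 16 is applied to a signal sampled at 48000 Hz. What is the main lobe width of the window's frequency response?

For a rectangular window of length N,
the main lobe width in frequency is 2*f_s/N.
= 2*48000/16 = 6000 Hz
This determines the minimum frequency separation for resolving two sinusoids.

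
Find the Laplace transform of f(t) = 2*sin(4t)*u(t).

Standard pair: sin(wt)*u(t) <-> w/(s^2+w^2)
With w = 4: L{2*sin(4t)*u(t)} = 8/(s^2+16)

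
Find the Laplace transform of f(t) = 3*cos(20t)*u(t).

Standard pair: cos(wt)*u(t) <-> s/(s^2+w^2)
With w = 20: L{3*cos(20t)*u(t)} = 3s/(s^2+400)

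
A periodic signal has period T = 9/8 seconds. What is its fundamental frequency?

The fundamental frequency is the reciprocal of the period.
f = 1/T = 1/(9/8) = 8/9 Hz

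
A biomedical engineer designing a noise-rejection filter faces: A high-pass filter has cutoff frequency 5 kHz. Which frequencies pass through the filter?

A high-pass filter passes all frequencies above the cutoff frequency 5 kHz and attenuates lower frequencies.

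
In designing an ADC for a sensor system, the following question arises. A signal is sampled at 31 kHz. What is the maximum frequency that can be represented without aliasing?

The maximum frequency that can be represented without aliasing
is the Nyquist frequency: f_max = f_s / 2 = 31 kHz / 2 = 31/2 kHz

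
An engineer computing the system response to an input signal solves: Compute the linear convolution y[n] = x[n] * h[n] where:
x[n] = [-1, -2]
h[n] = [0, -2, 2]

y[n] = sum_k x[k]*h[n-k]. Output length = len(x) + len(h) - 1 = 2 + 3 - 1 = 4.
y[0] = -1*0 = 0
y[1] = -2*0 + -1*-2 = 2
y[2] = -2*-2 + -1*2 = 2
y[3] = -2*2 = -4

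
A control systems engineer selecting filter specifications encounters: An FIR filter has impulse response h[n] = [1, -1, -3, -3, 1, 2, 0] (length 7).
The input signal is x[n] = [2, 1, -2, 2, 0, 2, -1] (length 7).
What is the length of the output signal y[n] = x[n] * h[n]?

For linear convolution, the output length is:
len(y) = len(x) + len(h) - 1 = 7 + 7 - 1 = 13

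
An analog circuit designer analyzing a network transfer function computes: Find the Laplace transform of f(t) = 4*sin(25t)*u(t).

Standard pair: sin(wt)*u(t) <-> w/(s^2+w^2)
With w = 25: L{4*sin(25t)*u(t)} = 100/(s^2+625)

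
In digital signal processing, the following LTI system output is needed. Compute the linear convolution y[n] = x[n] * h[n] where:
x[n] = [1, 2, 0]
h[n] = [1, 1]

y[n] = sum_k x[k]*h[n-k]. Output length = len(x) + len(h) - 1 = 3 + 2 - 1 = 4.
y[0] = 1*1 = 1
y[1] = 2*1 + 1*1 = 3
y[2] = 0*1 + 2*1 = 2
y[3] = 0*1 = 0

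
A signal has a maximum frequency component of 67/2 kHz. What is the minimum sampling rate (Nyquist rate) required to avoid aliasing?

By the Nyquist-Shannon sampling theorem,
the minimum sampling rate (Nyquist rate) must be at least 2 * f_max.
Nyquist rate = 2 * 67/2 kHz = 67 kHz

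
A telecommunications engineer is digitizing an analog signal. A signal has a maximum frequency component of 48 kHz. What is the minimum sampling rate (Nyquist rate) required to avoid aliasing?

By the Nyquist-Shannon sampling theorem,
the minimum sampling rate (Nyquist rate) must be at least 2 * f_max.
Nyquist rate = 2 * 48 kHz = 96 kHz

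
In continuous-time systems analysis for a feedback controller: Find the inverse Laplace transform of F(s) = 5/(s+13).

Standard pair: k/(s+a) <-> k*e^(-at)*u(t)
With k=5, a=13: f(t) = 5*e^(-13t)*u(t)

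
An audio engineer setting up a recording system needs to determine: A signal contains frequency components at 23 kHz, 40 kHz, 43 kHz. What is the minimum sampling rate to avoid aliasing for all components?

The highest frequency component is f_max = 43 kHz.
Nyquist rate = 2 * f_max = 2 * 43 kHz = 86 kHz.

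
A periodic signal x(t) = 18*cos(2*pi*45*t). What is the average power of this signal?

Average power of A*cos(wt) is A^2/2.
P = 18^2 / 2 = 324/2 = 162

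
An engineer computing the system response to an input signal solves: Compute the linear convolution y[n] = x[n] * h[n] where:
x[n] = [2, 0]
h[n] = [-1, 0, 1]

y[n] = sum_k x[k]*h[n-k]. Output length = len(x) + len(h) - 1 = 2 + 3 - 1 = 4.
y[0] = 2*-1 = -2
y[1] = 0*-1 + 2*0 = 0
y[2] = 0*0 + 2*1 = 2
y[3] = 0*1 = 0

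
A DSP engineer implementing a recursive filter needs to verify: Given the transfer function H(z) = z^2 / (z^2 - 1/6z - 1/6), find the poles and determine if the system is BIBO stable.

Poles are roots of the denominator: z^2 - 1/6z - 1/6 = 0.
Quadratic formula: z = [-(-1/6) +/- sqrt((-1/6)^2 - 4*(-1/6))] / 2
Discriminant = 1/36 + 2/3 = 25/36; sqrt = 5/6.
z = (1/6 +/- 5/6) / 2 => z = 1/2 or z = -1/3.
|p1| = 1/3, |p2| = 1/2.
For BIBO stability, all poles must lie inside the unit circle (|p| < 1).
System is STABLE since both |p| < 1.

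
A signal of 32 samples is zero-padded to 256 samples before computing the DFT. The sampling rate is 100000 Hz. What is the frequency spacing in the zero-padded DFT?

Original DFT: N = 32, resolution = f_s/N = 100000/32 = 3125 Hz
Zero-padded DFT: N = 256, resolution = f_s/N = 100000/256 = 3125/8 Hz
Zero-padding interpolates the spectrum (finer frequency grid)
but does NOT improve the true spectral resolution (ability to resolve close frequencies).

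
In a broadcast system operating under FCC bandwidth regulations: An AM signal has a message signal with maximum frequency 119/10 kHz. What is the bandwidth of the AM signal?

In AM (double-sideband), the bandwidth is twice the message frequency.
BW = 2 * f_m = 2 * 119/10 kHz = 119/5 kHz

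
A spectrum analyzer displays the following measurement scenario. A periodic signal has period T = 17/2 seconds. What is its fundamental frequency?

The fundamental frequency is the reciprocal of the period.
f = 1/T = 1/(17/2) = 2/17 Hz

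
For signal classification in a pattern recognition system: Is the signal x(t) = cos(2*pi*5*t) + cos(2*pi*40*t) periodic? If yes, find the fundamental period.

f1 = 5 Hz, f2 = 40 Hz
Period T1 = 1/5, T2 = 1/40
Ratio T1/T2 = 40/5, which is rational.
The signal is periodic with fundamental period T = 1/GCD(5,40) = 1/5 s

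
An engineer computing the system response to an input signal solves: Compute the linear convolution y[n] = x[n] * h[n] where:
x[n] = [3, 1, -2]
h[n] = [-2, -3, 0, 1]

y[n] = sum_k x[k]*h[n-k]. Output length = len(x) + len(h) - 1 = 3 + 4 - 1 = 6.
y[0] = 3*-2 = -6
y[1] = 1*-2 + 3*-3 = -11
y[2] = -2*-2 + 1*-3 + 3*0 = 1
y[3] = -2*-3 + 1*0 + 3*1 = 9
y[4] = -2*0 + 1*1 = 1
y[5] = -2*1 = -2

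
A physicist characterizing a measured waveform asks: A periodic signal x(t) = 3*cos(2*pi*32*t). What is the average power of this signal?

Average power of A*cos(wt) is A^2/2.
P = 3^2 / 2 = 9/2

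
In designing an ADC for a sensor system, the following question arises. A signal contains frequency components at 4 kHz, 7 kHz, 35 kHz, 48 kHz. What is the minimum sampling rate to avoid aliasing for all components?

The highest frequency component is f_max = 48 kHz.
Nyquist rate = 2 * f_max = 2 * 48 kHz = 96 kHz.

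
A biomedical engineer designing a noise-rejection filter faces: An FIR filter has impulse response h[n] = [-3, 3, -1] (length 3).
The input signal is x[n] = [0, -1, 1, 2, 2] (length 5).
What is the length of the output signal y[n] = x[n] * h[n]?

For linear convolution, the output length is:
len(y) = len(x) + len(h) - 1 = 5 + 3 - 1 = 7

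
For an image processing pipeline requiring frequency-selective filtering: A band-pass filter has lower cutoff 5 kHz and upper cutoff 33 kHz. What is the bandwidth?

Bandwidth = f_high - f_low
= 33 kHz - 5 kHz = 28 kHz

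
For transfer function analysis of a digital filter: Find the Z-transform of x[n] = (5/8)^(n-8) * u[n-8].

Time-shifting property: if X(z) = Z{x[n]}, then Z{x[n-d]} = z^(-d) * X(z)
X(z) = z/(z - 5/8) for x[n] = (5/8)^n * u[n]
Z{x[n-8]} = z^(-8) * z/(z - 5/8) = z^(-7)/(z - 5/8)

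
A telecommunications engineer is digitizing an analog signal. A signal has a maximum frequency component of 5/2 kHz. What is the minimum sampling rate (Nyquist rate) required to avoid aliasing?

By the Nyquist-Shannon sampling theorem,
the minimum sampling rate (Nyquist rate) must be at least 2 * f_max.
Nyquist rate = 2 * 5/2 kHz = 5 kHz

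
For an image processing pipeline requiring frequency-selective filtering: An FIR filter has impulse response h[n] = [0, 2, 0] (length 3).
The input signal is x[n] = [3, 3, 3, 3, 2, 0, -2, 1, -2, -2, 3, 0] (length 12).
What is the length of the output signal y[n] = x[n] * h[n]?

For linear convolution, the output length is:
len(y) = len(x) + len(h) - 1 = 12 + 3 - 1 = 14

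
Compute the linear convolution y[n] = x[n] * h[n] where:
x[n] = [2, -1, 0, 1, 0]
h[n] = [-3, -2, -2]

y[n] = sum_k x[k]*h[n-k]. Output length = len(x) + len(h) - 1 = 5 + 3 - 1 = 7.
y[0] = 2*-3 = -6
y[1] = -1*-3 + 2*-2 = -1
y[2] = 0*-3 + -1*-2 + 2*-2 = -2
y[3] = 1*-3 + 0*-2 + -1*-2 = -1
y[4] = 0*-3 + 1*-2 + 0*-2 = -2
y[5] = 0*-2 + 1*-2 = -2
y[6] = 0*-2 = 0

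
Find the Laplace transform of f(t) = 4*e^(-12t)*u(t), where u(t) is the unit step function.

Standard Laplace transform pair:
e^(-at)*u(t) <-> 1/(s+a)
With a = 12: L{4*e^(-12t)*u(t)} = 4/(s+12), ROC: Re(s) > -12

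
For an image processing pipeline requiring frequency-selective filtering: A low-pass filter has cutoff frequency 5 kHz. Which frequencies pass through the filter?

A low-pass filter passes all frequencies below the cutoff frequency 5 kHz and attenuates higher frequencies.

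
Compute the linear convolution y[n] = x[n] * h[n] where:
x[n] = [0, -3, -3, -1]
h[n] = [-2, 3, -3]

y[n] = sum_k x[k]*h[n-k]. Output length = len(x) + len(h) - 1 = 4 + 3 - 1 = 6.
y[0] = 0*-2 = 0
y[1] = -3*-2 + 0*3 = 6
y[2] = -3*-2 + -3*3 + 0*-3 = -3
y[3] = -1*-2 + -3*3 + -3*-3 = 2
y[4] = -1*3 + -3*-3 = 6
y[5] = -1*-3 = 3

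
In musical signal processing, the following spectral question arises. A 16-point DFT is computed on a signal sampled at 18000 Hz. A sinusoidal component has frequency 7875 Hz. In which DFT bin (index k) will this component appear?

DFT frequency resolution = f_s/N = 18000/16 = 1125 Hz
Bin index k = f_signal / resolution = 7875 / 1125 = 7
The signal frequency 7875 Hz falls in DFT bin k = 7.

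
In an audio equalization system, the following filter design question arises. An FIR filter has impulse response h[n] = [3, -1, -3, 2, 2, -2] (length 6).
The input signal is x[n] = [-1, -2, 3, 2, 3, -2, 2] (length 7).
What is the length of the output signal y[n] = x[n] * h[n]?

For linear convolution, the output length is:
len(y) = len(x) + len(h) - 1 = 7 + 6 - 1 = 12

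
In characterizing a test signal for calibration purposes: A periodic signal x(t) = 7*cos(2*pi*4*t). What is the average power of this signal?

Average power of A*cos(wt) is A^2/2.
P = 7^2 / 2 = 49/2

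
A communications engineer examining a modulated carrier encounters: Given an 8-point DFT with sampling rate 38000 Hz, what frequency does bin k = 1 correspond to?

The frequency of DFT bin k is: f_k = k * f_s / N
f_1 = 1 * 38000 / 8 = 4750 Hz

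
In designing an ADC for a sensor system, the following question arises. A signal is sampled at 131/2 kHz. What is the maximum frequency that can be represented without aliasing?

The maximum frequency that can be represented without aliasing
is the Nyquist frequency: f_max = f_s / 2 = 131/2 kHz / 2 = 131/4 kHz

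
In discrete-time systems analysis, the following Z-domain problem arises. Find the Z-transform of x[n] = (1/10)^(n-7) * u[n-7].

Time-shifting property: if X(z) = Z{x[n]}, then Z{x[n-d]} = z^(-d) * X(z)
X(z) = z/(z - 1/10) for x[n] = (1/10)^n * u[n]
Z{x[n-7]} = z^(-7) * z/(z - 1/10) = z^(-6)/(z - 1/10)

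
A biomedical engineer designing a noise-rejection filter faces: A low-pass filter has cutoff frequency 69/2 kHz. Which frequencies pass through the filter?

A low-pass filter passes all frequencies below the cutoff frequency 69/2 kHz and attenuates higher frequencies.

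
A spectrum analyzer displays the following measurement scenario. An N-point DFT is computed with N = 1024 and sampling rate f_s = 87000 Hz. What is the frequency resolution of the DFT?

DFT frequency resolution = f_s / N
= 87000 / 1024 = 10875/128 Hz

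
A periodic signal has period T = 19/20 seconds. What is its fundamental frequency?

The fundamental frequency is the reciprocal of the period.
f = 1/T = 1/(19/20) = 20/19 Hz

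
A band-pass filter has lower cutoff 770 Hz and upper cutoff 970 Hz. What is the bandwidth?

Bandwidth = f_high - f_low
= 970 Hz - 770 Hz = 200 Hz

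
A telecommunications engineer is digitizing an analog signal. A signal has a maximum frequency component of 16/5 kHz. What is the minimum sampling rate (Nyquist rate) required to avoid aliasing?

By the Nyquist-Shannon sampling theorem,
the minimum sampling rate (Nyquist rate) must be at least 2 * f_max.
Nyquist rate = 2 * 16/5 kHz = 32/5 kHz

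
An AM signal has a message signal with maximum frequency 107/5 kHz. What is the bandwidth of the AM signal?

In AM (double-sideband), the bandwidth is twice the message frequency.
BW = 2 * f_m = 2 * 107/5 kHz = 214/5 kHz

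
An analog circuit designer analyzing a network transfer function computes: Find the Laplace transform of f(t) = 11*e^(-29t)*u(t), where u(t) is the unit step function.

Standard Laplace transform pair:
e^(-at)*u(t) <-> 1/(s+a)
With a = 29: L{11*e^(-29t)*u(t)} = 11/(s+29), ROC: Re(s) > -29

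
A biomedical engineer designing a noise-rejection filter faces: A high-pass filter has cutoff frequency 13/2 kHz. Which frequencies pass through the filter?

A high-pass filter passes all frequencies above the cutoff frequency 13/2 kHz and attenuates lower frequencies.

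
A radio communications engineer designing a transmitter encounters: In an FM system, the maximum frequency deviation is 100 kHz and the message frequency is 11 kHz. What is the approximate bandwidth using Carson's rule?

Carson's rule: BW = 2*(delta_f + f_m)
= 2*(100 + 11) kHz = 222 kHz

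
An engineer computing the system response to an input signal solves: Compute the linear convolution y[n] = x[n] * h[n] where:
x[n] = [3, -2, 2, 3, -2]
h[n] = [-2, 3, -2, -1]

y[n] = sum_k x[k]*h[n-k]. Output length = len(x) + len(h) - 1 = 5 + 4 - 1 = 8.
y[0] = 3*-2 = -6
y[1] = -2*-2 + 3*3 = 13
y[2] = 2*-2 + -2*3 + 3*-2 = -16
y[3] = 3*-2 + 2*3 + -2*-2 + 3*-1 = 1
y[4] = -2*-2 + 3*3 + 2*-2 + -2*-1 = 11
y[5] = -2*3 + 3*-2 + 2*-1 = -14
y[6] = -2*-2 + 3*-1 = 1
y[7] = -2*-1 = 2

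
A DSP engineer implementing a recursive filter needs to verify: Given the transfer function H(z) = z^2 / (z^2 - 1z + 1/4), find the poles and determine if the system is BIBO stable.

Poles are roots of the denominator: z^2 - 1z + 1/4 = 0.
Quadratic formula: z = [-(-1) +/- sqrt((-1)^2 - 4*(1/4))] / 2
Discriminant = 1 - 1 = 0; sqrt = 0.
z = (1 +/- 0) / 2 = 1/2 (repeated root).
|p1| = 1/2, |p2| = 1/2.
For BIBO stability, all poles must lie inside the unit circle (|p| < 1).
System is STABLE since both |p| < 1.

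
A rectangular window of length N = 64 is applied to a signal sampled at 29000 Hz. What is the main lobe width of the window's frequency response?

For a rectangular window of length N,
the main lobe width in frequency is 2*f_s/N.
= 2*29000/64 = 3625/4 Hz
This determines the minimum frequency separation for resolving two sinusoids.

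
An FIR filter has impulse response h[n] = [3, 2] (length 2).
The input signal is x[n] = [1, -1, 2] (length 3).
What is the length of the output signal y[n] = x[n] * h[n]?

For linear convolution, the output length is:
len(y) = len(x) + len(h) - 1 = 3 + 2 - 1 = 4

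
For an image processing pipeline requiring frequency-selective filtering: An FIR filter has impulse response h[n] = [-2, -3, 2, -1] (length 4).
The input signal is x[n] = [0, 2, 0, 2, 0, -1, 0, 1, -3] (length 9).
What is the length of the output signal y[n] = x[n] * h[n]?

For linear convolution, the output length is:
len(y) = len(x) + len(h) - 1 = 9 + 4 - 1 = 12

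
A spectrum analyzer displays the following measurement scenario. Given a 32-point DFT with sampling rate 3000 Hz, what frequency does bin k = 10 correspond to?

The frequency of DFT bin k is: f_k = k * f_s / N
f_10 = 10 * 3000 / 32 = 1875/2 Hz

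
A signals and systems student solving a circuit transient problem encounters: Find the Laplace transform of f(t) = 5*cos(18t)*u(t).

Standard pair: cos(wt)*u(t) <-> s/(s^2+w^2)
With w = 18: L{5*cos(18t)*u(t)} = 5s/(s^2+324)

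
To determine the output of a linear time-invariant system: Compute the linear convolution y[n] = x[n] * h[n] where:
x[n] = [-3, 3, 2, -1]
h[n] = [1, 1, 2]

y[n] = sum_k x[k]*h[n-k]. Output length = len(x) + len(h) - 1 = 4 + 3 - 1 = 6.
y[0] = -3*1 = -3
y[1] = 3*1 + -3*1 = 0
y[2] = 2*1 + 3*1 + -3*2 = -1
y[3] = -1*1 + 2*1 + 3*2 = 7
y[4] = -1*1 + 2*2 = 3
y[5] = -1*2 = -2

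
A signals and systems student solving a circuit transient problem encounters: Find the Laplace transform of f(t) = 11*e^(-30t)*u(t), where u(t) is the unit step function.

Standard Laplace transform pair:
e^(-at)*u(t) <-> 1/(s+a)
With a = 30: L{11*e^(-30t)*u(t)} = 11/(s+30), ROC: Re(s) > -30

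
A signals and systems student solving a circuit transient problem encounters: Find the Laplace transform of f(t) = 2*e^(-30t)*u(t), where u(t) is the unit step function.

Standard Laplace transform pair:
e^(-at)*u(t) <-> 1/(s+a)
With a = 30: L{2*e^(-30t)*u(t)} = 2/(s+30), ROC: Re(s) > -30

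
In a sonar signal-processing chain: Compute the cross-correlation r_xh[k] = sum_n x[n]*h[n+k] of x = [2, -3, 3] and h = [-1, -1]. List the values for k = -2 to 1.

Both sequences indexed from 0 and zero outside their support.
Lags with overlap: k = -2 to 1.
  r_xh[-2] = x[2]*h[0] = -3
  r_xh[-1] = x[1]*h[0] + x[2]*h[1] = 0
  r_xh[0] = x[0]*h[0] + x[1]*h[1] = 1
  r_xh[1] = x[0]*h[1] = -2
r_xh = [-3, 0, 1, -2] (for k = -2, ..., 1)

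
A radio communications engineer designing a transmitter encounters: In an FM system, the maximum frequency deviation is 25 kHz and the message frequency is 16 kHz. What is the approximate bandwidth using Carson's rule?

Carson's rule: BW = 2*(delta_f + f_m)
= 2*(25 + 16) kHz = 82 kHz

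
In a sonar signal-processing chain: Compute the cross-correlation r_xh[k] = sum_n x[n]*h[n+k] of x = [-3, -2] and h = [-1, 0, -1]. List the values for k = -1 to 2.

Both sequences indexed from 0 and zero outside their support.
Lags with overlap: k = -1 to 2.
  r_xh[-1] = x[1]*h[0] = 2
  r_xh[0] = x[0]*h[0] + x[1]*h[1] = 3
  r_xh[1] = x[0]*h[1] + x[1]*h[2] = 2
  r_xh[2] = x[0]*h[2] = 3
r_xh = [2, 3, 2, 3] (for k = -1, ..., 2)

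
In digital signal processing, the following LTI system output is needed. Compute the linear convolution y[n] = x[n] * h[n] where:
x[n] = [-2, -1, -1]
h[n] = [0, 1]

y[n] = sum_k x[k]*h[n-k]. Output length = len(x) + len(h) - 1 = 3 + 2 - 1 = 4.
y[0] = -2*0 = 0
y[1] = -1*0 + -2*1 = -2
y[2] = -1*0 + -1*1 = -1
y[3] = -1*1 = -1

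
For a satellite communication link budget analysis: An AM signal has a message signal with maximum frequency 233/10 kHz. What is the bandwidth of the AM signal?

In AM (double-sideband), the bandwidth is twice the message frequency.
BW = 2 * f_m = 2 * 233/10 kHz = 233/5 kHz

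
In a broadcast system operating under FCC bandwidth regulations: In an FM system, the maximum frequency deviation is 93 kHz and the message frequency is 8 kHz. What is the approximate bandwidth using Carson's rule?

Carson's rule: BW = 2*(delta_f + f_m)
= 2*(93 + 8) kHz = 202 kHz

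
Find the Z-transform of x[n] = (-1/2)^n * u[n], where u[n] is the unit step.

The Z-transform of a^n * u[n] is z/(z-a) for |z| > |a|.
Here a = -1/2, so X(z) = z/(z - (-1/2)) = 2z/(2z + 1)
ROC: |z| > 1/2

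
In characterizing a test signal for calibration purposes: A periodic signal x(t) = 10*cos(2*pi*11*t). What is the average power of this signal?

Average power of A*cos(wt) is A^2/2.
P = 10^2 / 2 = 100/2 = 50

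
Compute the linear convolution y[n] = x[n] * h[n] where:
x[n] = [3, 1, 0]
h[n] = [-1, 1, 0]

y[n] = sum_k x[k]*h[n-k]. Output length = len(x) + len(h) - 1 = 3 + 3 - 1 = 5.
y[0] = 3*-1 = -3
y[1] = 1*-1 + 3*1 = 2
y[2] = 0*-1 + 1*1 + 3*0 = 1
y[3] = 0*1 + 1*0 = 0
y[4] = 0*0 = 0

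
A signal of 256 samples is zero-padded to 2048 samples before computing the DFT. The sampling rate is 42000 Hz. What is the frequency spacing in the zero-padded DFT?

Original DFT: N = 256, resolution = f_s/N = 42000/256 = 2625/16 Hz
Zero-padded DFT: N = 2048, resolution = f_s/N = 42000/2048 = 2625/128 Hz
Zero-padding interpolates the spectrum (finer frequency grid)
but does NOT improve the true spectral resolution (ability to resolve close frequencies).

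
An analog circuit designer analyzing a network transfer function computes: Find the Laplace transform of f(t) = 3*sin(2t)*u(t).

Standard pair: sin(wt)*u(t) <-> w/(s^2+w^2)
With w = 2: L{3*sin(2t)*u(t)} = 6/(s^2+4)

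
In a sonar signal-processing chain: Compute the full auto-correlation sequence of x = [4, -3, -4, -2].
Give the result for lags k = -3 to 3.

r_xx[k] = sum_m x[m]*x[m+k], indexed from 0, for k = -3 to 3:
  r_xx[-3] = x[3]*x[0] = -8
  r_xx[-2] = x[2]*x[0] + x[3]*x[1] = -10
  r_xx[-1] = x[1]*x[0] + x[2]*x[1] + x[3]*x[2] = 8
  r_xx[0] = x[0]*x[0] + x[1]*x[1] + x[2]*x[2] + x[3]*x[3] = 45
  r_xx[1] = x[0]*x[1] + x[1]*x[2] + x[2]*x[3] = 8
  r_xx[2] = x[0]*x[2] + x[1]*x[3] = -10
  r_xx[3] = x[0]*x[3] = -8
r_xx = [-8, -10, 8, 45, 8, -10, -8]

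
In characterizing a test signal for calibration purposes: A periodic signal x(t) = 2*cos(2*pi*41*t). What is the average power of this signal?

Average power of A*cos(wt) is A^2/2.
P = 2^2 / 2 = 4/2 = 2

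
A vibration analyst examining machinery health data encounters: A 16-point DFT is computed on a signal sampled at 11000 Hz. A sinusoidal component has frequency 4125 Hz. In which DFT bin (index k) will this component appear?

DFT frequency resolution = f_s/N = 11000/16 = 1375/2 Hz
Bin index k = f_signal / resolution = 4125 / 1375/2 = 6
The signal frequency 4125 Hz falls in DFT bin k = 6.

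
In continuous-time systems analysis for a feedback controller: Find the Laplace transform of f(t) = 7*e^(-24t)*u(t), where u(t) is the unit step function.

Standard Laplace transform pair:
e^(-at)*u(t) <-> 1/(s+a)
With a = 24: L{7*e^(-24t)*u(t)} = 7/(s+24), ROC: Re(s) > -24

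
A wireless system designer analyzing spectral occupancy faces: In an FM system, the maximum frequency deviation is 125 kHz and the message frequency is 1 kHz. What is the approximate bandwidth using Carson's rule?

Carson's rule: BW = 2*(delta_f + f_m)
= 2*(125 + 1) kHz = 252 kHz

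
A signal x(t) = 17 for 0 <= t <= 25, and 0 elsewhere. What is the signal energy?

Energy = integral of |x(t)|^2 dt over the signal duration
= 17^2 * 25 = 289 * 25 = 7225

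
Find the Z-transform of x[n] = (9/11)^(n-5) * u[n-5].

Time-shifting property: if X(z) = Z{x[n]}, then Z{x[n-d]} = z^(-d) * X(z)
X(z) = z/(z - 9/11) for x[n] = (9/11)^n * u[n]
Z{x[n-5]} = z^(-5) * z/(z - 9/11) = z^(-4)/(z - 9/11)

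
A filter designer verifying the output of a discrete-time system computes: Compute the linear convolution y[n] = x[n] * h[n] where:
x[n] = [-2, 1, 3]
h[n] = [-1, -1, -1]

y[n] = sum_k x[k]*h[n-k]. Output length = len(x) + len(h) - 1 = 3 + 3 - 1 = 5.
y[0] = -2*-1 = 2
y[1] = 1*-1 + -2*-1 = 1
y[2] = 3*-1 + 1*-1 + -2*-1 = -2
y[3] = 3*-1 + 1*-1 = -4
y[4] = 3*-1 = -3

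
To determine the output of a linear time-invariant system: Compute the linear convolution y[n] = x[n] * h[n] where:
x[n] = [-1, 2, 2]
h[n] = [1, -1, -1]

y[n] = sum_k x[k]*h[n-k]. Output length = len(x) + len(h) - 1 = 3 + 3 - 1 = 5.
y[0] = -1*1 = -1
y[1] = 2*1 + -1*-1 = 3
y[2] = 2*1 + 2*-1 + -1*-1 = 1
y[3] = 2*-1 + 2*-1 = -4
y[4] = 2*-1 = -2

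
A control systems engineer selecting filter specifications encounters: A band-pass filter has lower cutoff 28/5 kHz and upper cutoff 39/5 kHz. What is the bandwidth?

Bandwidth = f_high - f_low
= 39/5 kHz - 28/5 kHz = 11/5 kHz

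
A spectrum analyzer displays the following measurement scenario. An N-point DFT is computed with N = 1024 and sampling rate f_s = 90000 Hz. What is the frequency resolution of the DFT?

DFT frequency resolution = f_s / N
= 90000 / 1024 = 5625/64 Hz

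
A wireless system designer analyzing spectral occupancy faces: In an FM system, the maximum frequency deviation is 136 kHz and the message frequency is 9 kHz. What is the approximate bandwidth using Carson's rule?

Carson's rule: BW = 2*(delta_f + f_m)
= 2*(136 + 9) kHz = 290 kHz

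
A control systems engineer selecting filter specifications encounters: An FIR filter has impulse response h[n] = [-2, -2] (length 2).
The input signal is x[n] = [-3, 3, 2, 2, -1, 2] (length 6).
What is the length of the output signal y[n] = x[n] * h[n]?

For linear convolution, the output length is:
len(y) = len(x) + len(h) - 1 = 6 + 2 - 1 = 7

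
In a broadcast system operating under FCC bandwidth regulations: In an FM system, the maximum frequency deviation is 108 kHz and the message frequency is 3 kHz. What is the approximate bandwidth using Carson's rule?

Carson's rule: BW = 2*(delta_f + f_m)
= 2*(108 + 3) kHz = 222 kHz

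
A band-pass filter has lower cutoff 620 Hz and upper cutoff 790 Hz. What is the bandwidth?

Bandwidth = f_high - f_low
= 790 Hz - 620 Hz = 170 Hz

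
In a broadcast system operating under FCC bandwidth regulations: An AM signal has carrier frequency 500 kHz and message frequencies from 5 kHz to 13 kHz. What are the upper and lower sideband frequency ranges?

Upper sideband (USB) = fc + [fm_low, fm_high] = 500 + [5, 13] = [505, 513] kHz
Lower sideband (LSB) = fc - [fm_high, fm_low] = 500 - [13, 5] = [487, 495] kHz
Total occupied spectrum: 487 kHz to 513 kHz (plus carrier at 500 kHz)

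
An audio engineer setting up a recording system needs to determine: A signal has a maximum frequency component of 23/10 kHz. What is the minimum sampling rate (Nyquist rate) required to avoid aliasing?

By the Nyquist-Shannon sampling theorem,
the minimum sampling rate (Nyquist rate) must be at least 2 * f_max.
Nyquist rate = 2 * 23/10 kHz = 23/5 kHz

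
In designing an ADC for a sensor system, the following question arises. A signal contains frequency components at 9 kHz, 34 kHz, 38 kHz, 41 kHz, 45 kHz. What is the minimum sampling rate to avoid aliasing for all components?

The highest frequency component is f_max = 45 kHz.
Nyquist rate = 2 * f_max = 2 * 45 kHz = 90 kHz.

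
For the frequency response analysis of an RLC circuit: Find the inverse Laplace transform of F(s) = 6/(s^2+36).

Standard pair: w/(s^2+w^2) <-> sin(wt)*u(t)
Recognize w^2 = 36, so w = 6; numerator 6 = 1*6.
f(t) = sin(6t)*u(t)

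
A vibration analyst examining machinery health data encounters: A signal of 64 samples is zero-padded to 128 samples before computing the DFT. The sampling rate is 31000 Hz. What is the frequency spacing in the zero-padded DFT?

Original DFT: N = 64, resolution = f_s/N = 31000/64 = 3875/8 Hz
Zero-padded DFT: N = 128, resolution = f_s/N = 31000/128 = 3875/16 Hz
Zero-padding interpolates the spectrum (finer frequency grid)
but does NOT improve the true spectral resolution (ability to resolve close frequencies).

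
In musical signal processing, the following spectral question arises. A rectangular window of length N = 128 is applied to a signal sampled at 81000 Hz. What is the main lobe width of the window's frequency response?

For a rectangular window of length N,
the main lobe width in frequency is 2*f_s/N.
= 2*81000/128 = 10125/8 Hz
This determines the minimum frequency separation for resolving two sinusoids.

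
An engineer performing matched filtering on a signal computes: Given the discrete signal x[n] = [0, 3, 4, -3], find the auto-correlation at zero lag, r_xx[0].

The auto-correlation at zero lag r_xx[0] equals the signal energy.
r_xx[0] = sum of x[n]^2 = 0^2 + 3^2 + 4^2 + (-3)^2
= 0 + 9 + 16 + 9 = 34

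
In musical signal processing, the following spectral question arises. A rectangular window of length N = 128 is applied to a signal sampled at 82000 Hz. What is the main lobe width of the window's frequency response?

For a rectangular window of length N,
the main lobe width in frequency is 2*f_s/N.
= 2*82000/128 = 5125/4 Hz
This determines the minimum frequency separation for resolving two sinusoids.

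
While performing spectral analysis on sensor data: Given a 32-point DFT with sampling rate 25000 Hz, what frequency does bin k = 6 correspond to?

The frequency of DFT bin k is: f_k = k * f_s / N
f_6 = 6 * 25000 / 32 = 9375/2 Hz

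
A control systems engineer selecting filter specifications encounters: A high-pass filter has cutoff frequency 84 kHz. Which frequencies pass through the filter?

A high-pass filter passes all frequencies above the cutoff frequency 84 kHz and attenuates lower frequencies.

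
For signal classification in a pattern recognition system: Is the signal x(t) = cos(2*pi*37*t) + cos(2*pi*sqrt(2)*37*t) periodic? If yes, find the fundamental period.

f1 = 37 Hz, f2 = 37*sqrt(2) Hz
Ratio f2/f1 = sqrt(2), which is irrational.
Since the frequency ratio is irrational, no common period exists.
The signal is not periodic.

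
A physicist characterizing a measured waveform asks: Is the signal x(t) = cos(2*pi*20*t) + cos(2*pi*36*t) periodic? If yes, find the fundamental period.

f1 = 20 Hz, f2 = 36 Hz
Period T1 = 1/20, T2 = 1/36
Ratio T1/T2 = 36/20, which is rational.
The signal is periodic with fundamental period T = 1/GCD(20,36) = 1/4 s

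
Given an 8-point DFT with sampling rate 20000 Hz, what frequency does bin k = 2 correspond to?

The frequency of DFT bin k is: f_k = k * f_s / N
f_2 = 2 * 20000 / 8 = 5000 Hz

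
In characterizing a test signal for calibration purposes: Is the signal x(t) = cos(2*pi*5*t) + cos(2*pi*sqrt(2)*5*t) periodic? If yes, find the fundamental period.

f1 = 5 Hz, f2 = 5*sqrt(2) Hz
Ratio f2/f1 = sqrt(2), which is irrational.
Since the frequency ratio is irrational, no common period exists.
The signal is not periodic.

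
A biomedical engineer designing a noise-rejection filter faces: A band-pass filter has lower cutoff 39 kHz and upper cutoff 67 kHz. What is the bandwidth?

Bandwidth = f_high - f_low
= 67 kHz - 39 kHz = 28 kHz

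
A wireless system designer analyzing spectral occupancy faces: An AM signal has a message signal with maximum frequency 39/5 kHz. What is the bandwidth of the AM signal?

In AM (double-sideband), the bandwidth is twice the message frequency.
BW = 2 * f_m = 2 * 39/5 kHz = 78/5 kHz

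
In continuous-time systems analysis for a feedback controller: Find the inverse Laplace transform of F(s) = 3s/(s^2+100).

Standard pair: s/(s^2+w^2) <-> cos(wt)*u(t)
With k=3, w=10: f(t) = 3*cos(10t)*u(t)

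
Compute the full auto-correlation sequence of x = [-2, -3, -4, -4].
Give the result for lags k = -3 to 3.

r_xx[k] = sum_m x[m]*x[m+k], indexed from 0, for k = -3 to 3:
  r_xx[-3] = x[3]*x[0] = 8
  r_xx[-2] = x[2]*x[0] + x[3]*x[1] = 20
  r_xx[-1] = x[1]*x[0] + x[2]*x[1] + x[3]*x[2] = 34
  r_xx[0] = x[0]*x[0] + x[1]*x[1] + x[2]*x[2] + x[3]*x[3] = 45
  r_xx[1] = x[0]*x[1] + x[1]*x[2] + x[2]*x[3] = 34
  r_xx[2] = x[0]*x[2] + x[1]*x[3] = 20
  r_xx[3] = x[0]*x[3] = 8
r_xx = [8, 20, 34, 45, 34, 20, 8]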